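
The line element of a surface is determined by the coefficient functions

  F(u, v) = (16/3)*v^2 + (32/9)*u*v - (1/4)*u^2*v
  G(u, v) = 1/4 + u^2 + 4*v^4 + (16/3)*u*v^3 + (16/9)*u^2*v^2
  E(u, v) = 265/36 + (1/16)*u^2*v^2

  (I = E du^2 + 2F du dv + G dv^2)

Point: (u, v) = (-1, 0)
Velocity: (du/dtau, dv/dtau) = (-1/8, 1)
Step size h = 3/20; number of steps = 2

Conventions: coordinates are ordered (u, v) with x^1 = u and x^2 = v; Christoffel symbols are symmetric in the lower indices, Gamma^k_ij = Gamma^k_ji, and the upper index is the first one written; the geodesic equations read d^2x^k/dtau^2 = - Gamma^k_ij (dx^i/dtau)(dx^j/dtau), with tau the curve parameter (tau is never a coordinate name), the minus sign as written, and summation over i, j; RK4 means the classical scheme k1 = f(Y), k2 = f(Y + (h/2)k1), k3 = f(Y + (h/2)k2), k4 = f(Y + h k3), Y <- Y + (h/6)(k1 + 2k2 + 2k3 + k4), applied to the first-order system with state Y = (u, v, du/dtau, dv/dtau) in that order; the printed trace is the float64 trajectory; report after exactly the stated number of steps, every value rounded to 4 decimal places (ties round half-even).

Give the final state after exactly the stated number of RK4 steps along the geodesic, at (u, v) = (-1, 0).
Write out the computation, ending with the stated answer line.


f(Y) = (du/dtau, dv/dtau, -Gamma^u_ij Y'^i Y'^j, -Gamma^v_ij Y'^i Y'^j) with the Gammas evaluated at the stage position; h = 0.150000; intermediate values shown to 6 dp
step 0: u = -1.0000, v = 0.0000, du/dtau = -0.1250, dv/dtau = 1.0000
step 1:
  k1: at (u, v) = (-1.000000, 0.000000), (du/dtau, dv/dtau) = (-0.125000, 1.000000); Gamma_uuu = 0.000000, Gamma_uuv = 0.000000, Gamma_uvv = -0.381132, Gamma_vuu = 0.000000, Gamma_vuv = -0.800000, Gamma_vvv = 0.000000; k1 = (-0.125000, 1.000000, 0.381132, -0.200000)
  k2: at (u, v) = (-1.009375, 0.075000), (du/dtau, dv/dtau) = (-0.096415, 0.985000); Gamma_uuu = 0.008246, Gamma_uuv = -0.027527, Gamma_uvv = -0.274486, Gamma_vuu = 0.236414, Gamma_vuv = -0.803092, Gamma_vvv = 0.017940; k2 = (-0.096415, 0.985000, 0.261008, -0.172140)
  k3: at (u, v) = (-1.007231, 0.073875), (du/dtau, dv/dtau) = (-0.105424, 0.987089); Gamma_uuu = 0.008020, Gamma_uuv = -0.027123, Gamma_uvv = -0.275281, Gamma_vuu = 0.233611, Gamma_vuv = -0.803910, Gamma_vvv = 0.017695; k3 = (-0.105424, 0.987089, 0.262485, -0.187153)
  k4: at (u, v) = (-1.015814, 0.148063), (du/dtau, dv/dtau) = (-0.085627, 0.971927); Gamma_uuu = 0.028500, Gamma_uuv = -0.049401, Gamma_uvv = -0.166863, Gamma_vuu = 0.463169, Gamma_vuv = -0.818472, Gamma_vvv = 0.033166; k4 = (-0.085627, 0.971927, 0.149195, -0.170958)
  Y <- Y + (h/6)(k1 + 2k2 + 2k3 + k4): u = -1.0154, v = 0.1479, du/dtau = -0.0856, dv/dtau = 0.9728
step 2:
  k1: at (u, v) = (-1.015358, 0.147903), (du/dtau, dv/dtau) = (-0.085567, 0.972761); Gamma_uuu = 0.028449, Gamma_uuv = -0.049342, Gamma_uvv = -0.166922, Gamma_vuu = 0.462978, Gamma_vuv = -0.818643, Gamma_vvv = 0.033133; k1 = (-0.085567, 0.972761, 0.149530, -0.171024)
  k2: at (u, v) = (-1.021775, 0.220860), (du/dtau, dv/dtau) = (-0.074352, 0.959935); Gamma_uuu = 0.055513, Gamma_uuv = -0.066455, Gamma_uvv = -0.058176, Gamma_vuu = 0.686704, Gamma_vuv = -0.839855, Gamma_vvv = 0.046792; k2 = (-0.074352, 0.959935, 0.043815, -0.166801)
  k3: at (u, v) = (-1.020934, 0.219898), (du/dtau, dv/dtau) = (-0.082281, 0.960251); Gamma_uuu = 0.055133, Gamma_uuv = -0.066217, Gamma_uvv = -0.059312, Gamma_vuu = 0.684535, Gamma_vuv = -0.839918, Gamma_vvv = 0.046610; k3 = (-0.082281, 0.960251, 0.043854, -0.180338)
  k4: at (u, v) = (-1.027700, 0.291940), (du/dtau, dv/dtau) = (-0.078989, 0.945711); Gamma_uuu = 0.083707, Gamma_uuv = -0.078004, Gamma_uvv = 0.047967, Gamma_vuu = 0.902550, Gamma_vuv = -0.861620, Gamma_vvv = 0.058544; k4 = (-0.078989, 0.945711, -0.055077, -0.186719)
  Y <- Y + (h/6)(k1 + 2k2 + 2k3 + k4): u = -1.0273, v = 0.2919, du/dtau = -0.0788, dv/dtau = 0.9465

Answer: u = -1.0273, v = 0.2919, du/dtau = -0.0788, dv/dtau = 0.9465


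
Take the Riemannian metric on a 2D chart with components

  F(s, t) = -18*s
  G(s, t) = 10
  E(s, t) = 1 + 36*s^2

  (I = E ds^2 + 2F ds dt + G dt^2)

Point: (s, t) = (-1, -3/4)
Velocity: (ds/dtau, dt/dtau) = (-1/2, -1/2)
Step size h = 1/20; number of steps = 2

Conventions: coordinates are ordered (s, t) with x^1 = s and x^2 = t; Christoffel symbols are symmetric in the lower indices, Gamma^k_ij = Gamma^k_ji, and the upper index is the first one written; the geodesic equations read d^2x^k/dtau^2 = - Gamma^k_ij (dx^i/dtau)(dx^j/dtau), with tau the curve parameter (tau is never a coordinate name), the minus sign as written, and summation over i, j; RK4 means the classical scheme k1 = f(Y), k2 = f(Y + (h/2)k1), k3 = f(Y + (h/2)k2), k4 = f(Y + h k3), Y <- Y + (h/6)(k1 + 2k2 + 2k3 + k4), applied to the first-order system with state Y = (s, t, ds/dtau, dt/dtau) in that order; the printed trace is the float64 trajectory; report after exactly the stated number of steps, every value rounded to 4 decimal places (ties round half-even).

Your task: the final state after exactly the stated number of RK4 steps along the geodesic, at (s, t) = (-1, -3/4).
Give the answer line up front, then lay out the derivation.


Answer: s = -1.0491, t = -0.7995, ds/dtau = -0.4814, dt/dtau = -0.4909

f(Y) = (ds/dtau, dt/dtau, -Gamma^s_ij Y'^i Y'^j, -Gamma^t_ij Y'^i Y'^j) with the Gammas evaluated at the stage position; h = 0.050000; intermediate values shown to 6 dp
step 0: s = -1.0000, t = -0.7500, ds/dtau = -0.5000, dt/dtau = -0.5000
step 1:
  k1: at (s, t) = (-1.000000, -0.750000), (ds/dtau, dt/dtau) = (-0.500000, -0.500000); Gamma_sss = -0.782609, Gamma_sst = 0.000000, Gamma_stt = 0.000000, Gamma_tss = -0.391304, Gamma_tst = 0.000000, Gamma_ttt = 0.000000; k1 = (-0.500000, -0.500000, 0.195652, 0.097826)
  k2: at (s, t) = (-1.012500, -0.762500), (ds/dtau, dt/dtau) = (-0.495109, -0.497554); Gamma_sss = -0.777092, Gamma_sst = 0.000000, Gamma_stt = 0.000000, Gamma_tss = -0.383749, Gamma_tst = 0.000000, Gamma_ttt = 0.000000; k2 = (-0.495109, -0.497554, 0.190491, 0.094069)
  k3: at (s, t) = (-1.012378, -0.762439), (ds/dtau, dt/dtau) = (-0.495238, -0.497648); Gamma_sss = -0.777146, Gamma_sst = 0.000000, Gamma_stt = 0.000000, Gamma_tss = -0.383822, Gamma_tst = 0.000000, Gamma_ttt = 0.000000; k3 = (-0.495238, -0.497648, 0.190603, 0.094136)
  k4: at (s, t) = (-1.024762, -0.774882), (ds/dtau, dt/dtau) = (-0.490470, -0.495293); Gamma_sss = -0.771708, Gamma_sst = 0.000000, Gamma_stt = 0.000000, Gamma_tss = -0.376530, Gamma_tst = 0.000000, Gamma_ttt = 0.000000; k4 = (-0.490470, -0.495293, 0.185642, 0.090578)
  Y <- Y + (h/6)(k1 + 2k2 + 2k3 + k4): s = -1.0248, t = -0.7749, ds/dtau = -0.4905, dt/dtau = -0.4953
step 2:
  k1: at (s, t) = (-1.024760, -0.774881), (ds/dtau, dt/dtau) = (-0.490471, -0.495293); Gamma_sss = -0.771709, Gamma_sst = 0.000000, Gamma_stt = 0.000000, Gamma_tss = -0.376531, Gamma_tst = 0.000000, Gamma_ttt = 0.000000; k1 = (-0.490471, -0.495293, 0.185644, 0.090579)
  k2: at (s, t) = (-1.037021, -0.787263), (ds/dtau, dt/dtau) = (-0.485830, -0.493029); Gamma_sss = -0.766352, Gamma_sst = 0.000000, Gamma_stt = 0.000000, Gamma_tss = -0.369497, Gamma_tst = 0.000000, Gamma_ttt = 0.000000; k2 = (-0.485830, -0.493029, 0.180883, 0.087213)
  k3: at (s, t) = (-1.036905, -0.787207), (ds/dtau, dt/dtau) = (-0.485949, -0.493113); Gamma_sss = -0.766403, Gamma_sst = 0.000000, Gamma_stt = 0.000000, Gamma_tss = -0.369563, Gamma_tst = 0.000000, Gamma_ttt = 0.000000; k3 = (-0.485949, -0.493113, 0.180983, 0.087271)
  k4: at (s, t) = (-1.049057, -0.799536), (ds/dtau, dt/dtau) = (-0.481422, -0.490930); Gamma_sss = -0.761125, Gamma_sst = 0.000000, Gamma_stt = 0.000000, Gamma_tss = -0.362766, Gamma_tst = 0.000000, Gamma_ttt = 0.000000; k4 = (-0.481422, -0.490930, 0.176404, 0.084077)
  Y <- Y + (h/6)(k1 + 2k2 + 2k3 + k4): s = -1.0491, t = -0.7995, ds/dtau = -0.4814, dt/dtau = -0.4909


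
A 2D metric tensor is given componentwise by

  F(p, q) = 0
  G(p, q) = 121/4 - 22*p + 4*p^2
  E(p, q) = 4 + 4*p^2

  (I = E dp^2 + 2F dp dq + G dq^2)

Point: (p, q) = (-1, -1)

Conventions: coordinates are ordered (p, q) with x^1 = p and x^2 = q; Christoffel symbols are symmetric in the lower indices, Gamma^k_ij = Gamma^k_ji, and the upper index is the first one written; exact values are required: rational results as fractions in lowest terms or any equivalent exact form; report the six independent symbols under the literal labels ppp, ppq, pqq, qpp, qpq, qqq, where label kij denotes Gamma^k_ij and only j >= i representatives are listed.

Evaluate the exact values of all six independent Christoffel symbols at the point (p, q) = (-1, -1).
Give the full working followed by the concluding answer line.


E = 8, F = 0, G = 225/4 at the point
E_p = -8, E_q = 0, F_p = 0, F_q = 0, G_p = -30, G_q = 0
EG - F^2 = 450;  g^inv = (1/450) * [[225/4, 0], [0, 8]]
first-kind symbols [ij,l] = (1/2)(d_i g_jl + d_j g_il - d_l g_ij): [pp,p] = E_p/2 = -4, [pp,q] = F_p - E_q/2 = 0, [pq,p] = E_q/2 = 0, [pq,q] = G_p/2 = -15, [qq,p] = F_q - G_p/2 = 15, [qq,q] = G_q/2 = 0
Gamma^p_ij = (G*[ij,p] - F*[ij,q])/(EG - F^2), Gamma^q_ij = (E*[ij,q] - F*[ij,p])/(EG - F^2)

Answer: Gamma_ppp = -1/2, Gamma_ppq = 0, Gamma_pqq = 15/8, Gamma_qpp = 0, Gamma_qpq = -4/15, Gamma_qqq = 0


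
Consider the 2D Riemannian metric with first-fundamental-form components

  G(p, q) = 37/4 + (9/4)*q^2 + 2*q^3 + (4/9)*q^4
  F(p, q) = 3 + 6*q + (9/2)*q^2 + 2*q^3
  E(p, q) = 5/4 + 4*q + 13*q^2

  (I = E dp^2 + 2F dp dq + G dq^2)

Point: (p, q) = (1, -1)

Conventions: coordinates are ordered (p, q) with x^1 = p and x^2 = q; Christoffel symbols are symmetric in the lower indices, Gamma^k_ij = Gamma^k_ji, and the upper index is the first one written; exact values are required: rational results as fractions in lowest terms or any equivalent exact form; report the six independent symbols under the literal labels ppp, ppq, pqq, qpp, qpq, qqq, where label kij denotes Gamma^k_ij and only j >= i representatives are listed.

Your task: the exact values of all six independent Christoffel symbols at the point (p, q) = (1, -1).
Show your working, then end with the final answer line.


E = 41/4, F = -1/2, G = 179/18 at the point
E_p = 0, E_q = -22, F_p = 0, F_q = 3, G_p = 0, G_q = -5/18
EG - F^2 = 7321/72;  g^inv = (72/7321) * [[179/18, 1/2], [1/2, 41/4]]
first-kind symbols [ij,l] = (1/2)(d_i g_jl + d_j g_il - d_l g_ij): [pp,p] = E_p/2 = 0, [pp,q] = F_p - E_q/2 = 11, [pq,p] = E_q/2 = -11, [pq,q] = G_p/2 = 0, [qq,p] = F_q - G_p/2 = 3, [qq,q] = G_q/2 = -5/36
Gamma^p_ij = (G*[ij,p] - F*[ij,q])/(EG - F^2), Gamma^q_ij = (E*[ij,q] - F*[ij,p])/(EG - F^2)

Answer: Gamma_ppp = 396/7321, Gamma_ppq = -7876/7321, Gamma_pqq = 2143/7321, Gamma_qpp = 8118/7321, Gamma_qpq = -396/7321, Gamma_qqq = 11/14642


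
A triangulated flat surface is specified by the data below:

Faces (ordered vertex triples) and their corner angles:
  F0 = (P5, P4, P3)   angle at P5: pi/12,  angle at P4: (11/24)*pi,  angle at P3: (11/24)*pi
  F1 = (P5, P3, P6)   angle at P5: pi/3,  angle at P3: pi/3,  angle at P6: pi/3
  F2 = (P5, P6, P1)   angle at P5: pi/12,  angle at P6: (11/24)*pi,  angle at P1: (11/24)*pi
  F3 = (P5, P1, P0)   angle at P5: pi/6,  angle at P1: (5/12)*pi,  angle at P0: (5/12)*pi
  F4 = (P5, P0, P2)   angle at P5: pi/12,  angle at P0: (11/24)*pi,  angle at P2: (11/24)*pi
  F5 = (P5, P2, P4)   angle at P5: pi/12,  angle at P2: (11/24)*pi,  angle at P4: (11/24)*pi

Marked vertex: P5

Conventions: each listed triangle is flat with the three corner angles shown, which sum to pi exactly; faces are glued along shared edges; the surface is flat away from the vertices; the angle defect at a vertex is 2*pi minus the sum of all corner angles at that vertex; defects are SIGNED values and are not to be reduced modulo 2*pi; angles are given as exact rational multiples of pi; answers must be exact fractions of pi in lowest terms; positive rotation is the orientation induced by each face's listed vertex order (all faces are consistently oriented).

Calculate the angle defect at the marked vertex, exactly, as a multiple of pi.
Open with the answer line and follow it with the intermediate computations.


Answer: defect(P5) = (7/6)*pi

Sum of corner angles at P5: (5/6)*pi
defect = 2*pi - (5/6)*pi


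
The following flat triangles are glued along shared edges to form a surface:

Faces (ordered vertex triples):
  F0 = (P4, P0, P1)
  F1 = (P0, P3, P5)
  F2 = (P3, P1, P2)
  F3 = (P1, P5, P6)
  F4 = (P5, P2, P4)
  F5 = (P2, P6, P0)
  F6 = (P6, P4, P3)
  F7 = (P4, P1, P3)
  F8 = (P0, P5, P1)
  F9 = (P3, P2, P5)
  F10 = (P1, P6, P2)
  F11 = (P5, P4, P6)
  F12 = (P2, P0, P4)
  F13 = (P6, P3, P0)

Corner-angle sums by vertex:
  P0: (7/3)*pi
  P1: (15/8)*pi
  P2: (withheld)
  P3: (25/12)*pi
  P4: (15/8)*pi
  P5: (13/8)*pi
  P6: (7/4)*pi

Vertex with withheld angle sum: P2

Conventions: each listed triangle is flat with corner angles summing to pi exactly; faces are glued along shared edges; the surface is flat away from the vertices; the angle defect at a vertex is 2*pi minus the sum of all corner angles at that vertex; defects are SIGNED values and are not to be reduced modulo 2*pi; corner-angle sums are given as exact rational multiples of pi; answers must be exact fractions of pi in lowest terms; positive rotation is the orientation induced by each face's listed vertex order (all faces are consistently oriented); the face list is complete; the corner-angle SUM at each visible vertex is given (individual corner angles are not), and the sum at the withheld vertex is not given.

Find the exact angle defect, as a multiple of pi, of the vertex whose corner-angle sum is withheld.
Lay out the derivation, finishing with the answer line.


V = 7, E = 21, F = 14; chi = V - E + F = 0
Gauss-Bonnet: total defect = 2*pi*chi = 0; visible defects sum to (11/24)*pi

Answer: defect(P2) = (-11/24)*pi


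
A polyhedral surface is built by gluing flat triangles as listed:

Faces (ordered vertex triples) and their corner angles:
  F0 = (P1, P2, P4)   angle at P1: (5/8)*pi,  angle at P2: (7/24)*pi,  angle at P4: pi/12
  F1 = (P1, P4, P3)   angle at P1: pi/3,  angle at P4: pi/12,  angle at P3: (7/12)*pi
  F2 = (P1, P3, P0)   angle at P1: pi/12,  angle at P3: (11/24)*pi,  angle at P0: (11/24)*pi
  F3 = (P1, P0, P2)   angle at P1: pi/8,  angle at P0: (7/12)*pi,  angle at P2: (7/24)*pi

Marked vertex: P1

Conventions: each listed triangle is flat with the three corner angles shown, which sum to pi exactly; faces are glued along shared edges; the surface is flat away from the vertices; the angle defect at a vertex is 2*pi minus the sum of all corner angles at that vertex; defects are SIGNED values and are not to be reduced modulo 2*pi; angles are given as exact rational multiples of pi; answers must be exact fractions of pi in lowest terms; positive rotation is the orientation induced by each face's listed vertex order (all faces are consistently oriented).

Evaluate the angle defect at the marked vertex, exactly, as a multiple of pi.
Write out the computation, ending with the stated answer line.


Sum of corner angles at P1: (7/6)*pi
defect = 2*pi - (7/6)*pi

Answer: defect(P1) = (5/6)*pi


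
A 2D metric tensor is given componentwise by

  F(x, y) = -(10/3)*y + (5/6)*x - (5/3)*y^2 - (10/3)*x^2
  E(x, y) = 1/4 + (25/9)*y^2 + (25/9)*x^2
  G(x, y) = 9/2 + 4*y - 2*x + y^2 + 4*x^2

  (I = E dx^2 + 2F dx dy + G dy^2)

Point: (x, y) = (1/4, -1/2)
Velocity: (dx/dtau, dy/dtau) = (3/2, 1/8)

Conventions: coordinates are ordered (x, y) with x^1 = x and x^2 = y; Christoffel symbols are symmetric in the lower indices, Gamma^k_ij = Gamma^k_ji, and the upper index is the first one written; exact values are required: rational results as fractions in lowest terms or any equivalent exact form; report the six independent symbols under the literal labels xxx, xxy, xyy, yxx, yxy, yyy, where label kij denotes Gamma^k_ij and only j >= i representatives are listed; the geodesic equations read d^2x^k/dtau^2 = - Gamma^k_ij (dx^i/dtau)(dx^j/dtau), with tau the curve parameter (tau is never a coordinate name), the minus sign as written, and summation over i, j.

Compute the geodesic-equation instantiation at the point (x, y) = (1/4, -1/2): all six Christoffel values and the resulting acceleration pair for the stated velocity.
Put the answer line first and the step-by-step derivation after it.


Answer: Gamma_xxx = 60/71, Gamma_xxy = -200/71, Gamma_xyy = -348/71, Gamma_yxx = -128/639, Gamma_yxy = 100/71, Gamma_yyy = 1083/355; accelerations (d^2x/dtau^2, d^2y/dtau^2) = (-873/1136, -2843/22720)

E = 161/144, F = 5/4, G = 5/2 at the point
E_x = 25/18, E_y = -25/9, F_x = -5/6, F_y = -5/3, G_x = 0, G_y = 3
EG - F^2 = 355/288;  g^inv = (288/355) * [[5/2, -5/4], [-5/4, 161/144]]
first-kind symbols [ij,l] = (1/2)(d_i g_jl + d_j g_il - d_l g_ij): [xx,x] = E_x/2 = 25/36, [xx,y] = F_x - E_y/2 = 5/9, [xy,x] = E_y/2 = -25/18, [xy,y] = G_x/2 = 0, [yy,x] = F_y - G_x/2 = -5/3, [yy,y] = G_y/2 = 3/2
Gamma^x_ij = (G*[ij,x] - F*[ij,y])/(EG - F^2), Gamma^y_ij = (E*[ij,y] - F*[ij,x])/(EG - F^2)
Gamma_xxx = 60/71, Gamma_xxy = -200/71, Gamma_xyy = -348/71, Gamma_yxx = -128/639, Gamma_yxy = 100/71, Gamma_yyy = 1083/355
d^2x/dtau^2 = -(Gamma_xxx*(3/2)^2 + 2*Gamma_xxy*(3/2)*(1/8) + Gamma_xyy*(1/8)^2) = -873/1136
d^2y/dtau^2 = -(Gamma_yxx*(3/2)^2 + 2*Gamma_yxy*(3/2)*(1/8) + Gamma_yyy*(1/8)^2) = -2843/22720


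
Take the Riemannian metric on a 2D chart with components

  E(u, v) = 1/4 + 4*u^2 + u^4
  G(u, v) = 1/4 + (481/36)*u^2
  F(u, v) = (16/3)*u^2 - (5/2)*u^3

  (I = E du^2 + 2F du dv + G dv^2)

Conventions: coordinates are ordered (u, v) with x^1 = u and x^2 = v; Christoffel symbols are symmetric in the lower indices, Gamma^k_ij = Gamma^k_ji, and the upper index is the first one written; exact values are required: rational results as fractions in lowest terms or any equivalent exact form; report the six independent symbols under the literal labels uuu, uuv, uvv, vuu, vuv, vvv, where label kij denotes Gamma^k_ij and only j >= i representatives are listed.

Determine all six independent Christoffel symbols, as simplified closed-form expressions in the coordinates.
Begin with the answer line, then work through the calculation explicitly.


Answer: Gamma_uuu = (1148*u^5 + 9600*u^4 - 424*u^3 + 144*u)/(1024*u^6 + 3840*u^5 + 3636*u^4 + 625*u^2 + 9), Gamma_uuv = (14430*u^4 - 30784*u^3)/(3072*u^6 + 11520*u^5 + 10908*u^4 + 1875*u^2 + 27), Gamma_uvv = (-231361*u^3 - 4329*u)/(9216*u^6 + 34560*u^5 + 32724*u^4 + 5625*u^2 + 81), Gamma_vuu = (-360*u^6 - 2880*u^4 + 3072*u^3 - 270*u^2 + 384*u)/(1024*u^6 + 3840*u^5 + 3636*u^4 + 625*u^2 + 9), Gamma_vuv = (1924*u^5 + 7696*u^3 + 481*u)/(1024*u^6 + 3840*u^5 + 3636*u^4 + 625*u^2 + 9), Gamma_vvv = (-14430*u^4 + 30784*u^3)/(3072*u^6 + 11520*u^5 + 10908*u^4 + 1875*u^2 + 27)

E = 1/4 + 4*u^2 + u^4; F = (16/3)*u^2 - (5/2)*u^3; G = 1/4 + (481/36)*u^2
Gamma^k_ij = (1/2) g^{kl} (d_i g_jl + d_j g_il - d_l g_ij), with g^inv = (1/(EG-F^2)) [[G, -F], [-F, E]]
first partials: E_u = 8*u + 4*u^3, E_v = 0, F_u = (32/3)*u - (15/2)*u^2, F_v = 0, G_u = (481/18)*u, G_v = 0
D = EG - F^2 = 1/16 + (625/144)*u^2 + (101/4)*u^4 + (80/3)*u^5 + (64/9)*u^6
expanded: Gamma^u_uu = (G E_u - 2F F_u + F E_v)/(2D), Gamma^u_uv = (G E_v - F G_u)/(2D), Gamma^u_vv = (2G F_v - G G_u - F G_v)/(2D), Gamma^v_uu = (2E F_u - E E_v - F E_u)/(2D), Gamma^v_uv = (E G_u - F E_v)/(2D), Gamma^v_vv = (E G_v - 2F F_v + F G_u)/(2D); substitute and cancel common factors


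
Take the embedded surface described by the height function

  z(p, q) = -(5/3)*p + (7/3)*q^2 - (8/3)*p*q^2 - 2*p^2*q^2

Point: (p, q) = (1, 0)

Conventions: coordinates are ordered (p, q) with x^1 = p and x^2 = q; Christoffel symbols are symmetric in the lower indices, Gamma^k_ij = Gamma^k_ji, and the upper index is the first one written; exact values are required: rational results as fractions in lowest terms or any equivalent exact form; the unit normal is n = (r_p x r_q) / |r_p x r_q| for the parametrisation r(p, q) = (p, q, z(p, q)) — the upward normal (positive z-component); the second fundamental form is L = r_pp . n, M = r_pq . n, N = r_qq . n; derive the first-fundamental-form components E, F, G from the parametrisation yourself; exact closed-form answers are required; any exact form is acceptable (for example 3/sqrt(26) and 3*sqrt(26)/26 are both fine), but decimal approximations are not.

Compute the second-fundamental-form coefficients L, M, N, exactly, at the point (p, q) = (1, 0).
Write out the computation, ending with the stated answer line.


z_p = -5/3, z_q = 0, z_pp = 0, z_pq = 0, z_qq = -14/3
E = 34/9, F = 0, G = 1; answer radicand W^2 = 34/9
unnormalised second-form numerators: l = 0, m = 0, n = -14/3; L = l/sqrt(34/9), and similarly M = m/sqrt(W^2), N = n/sqrt(W^2)

Answer: L = 0, M = 0, N = -7*sqrt(34)/17


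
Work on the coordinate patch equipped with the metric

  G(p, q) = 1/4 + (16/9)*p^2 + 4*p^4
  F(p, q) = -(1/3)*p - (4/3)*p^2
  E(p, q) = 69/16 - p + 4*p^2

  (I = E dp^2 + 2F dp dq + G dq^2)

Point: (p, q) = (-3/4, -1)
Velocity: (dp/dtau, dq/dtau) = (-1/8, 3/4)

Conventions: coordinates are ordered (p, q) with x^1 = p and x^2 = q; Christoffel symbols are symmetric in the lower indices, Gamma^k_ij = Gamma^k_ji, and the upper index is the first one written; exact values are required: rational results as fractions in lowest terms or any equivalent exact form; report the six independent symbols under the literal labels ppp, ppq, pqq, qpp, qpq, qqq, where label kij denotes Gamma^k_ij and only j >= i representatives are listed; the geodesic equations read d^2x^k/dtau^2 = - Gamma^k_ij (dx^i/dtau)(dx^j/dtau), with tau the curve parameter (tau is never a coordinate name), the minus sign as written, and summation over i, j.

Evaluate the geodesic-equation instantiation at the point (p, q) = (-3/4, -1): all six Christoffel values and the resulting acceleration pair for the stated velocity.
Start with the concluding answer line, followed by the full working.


Answer: Gamma_ppp = -24488/55743, Gamma_ppq = -7232/55743, Gamma_pqq = 36386/55743, Gamma_qpp = 10688/18581, Gamma_qpq = -35256/18581, Gamma_qqq = 7232/55743; accelerations (d^2p/dtau^2, d^2q/dtau^2) = (-42881/111486, -16267/37162)

E = 117/16, F = -1/2, G = 161/64 at the point
E_p = -7, E_q = 0, F_p = 5/3, F_q = 0, G_p = -113/12, G_q = 0
EG - F^2 = 18581/1024;  g^inv = (1024/18581) * [[161/64, 1/2], [1/2, 117/16]]
first-kind symbols [ij,l] = (1/2)(d_i g_jl + d_j g_il - d_l g_ij): [pp,p] = E_p/2 = -7/2, [pp,q] = F_p - E_q/2 = 5/3, [pq,p] = E_q/2 = 0, [pq,q] = G_p/2 = -113/24, [qq,p] = F_q - G_p/2 = 113/24, [qq,q] = G_q/2 = 0
Gamma^p_ij = (G*[ij,p] - F*[ij,q])/(EG - F^2), Gamma^q_ij = (E*[ij,q] - F*[ij,p])/(EG - F^2)
Gamma_ppp = -24488/55743, Gamma_ppq = -7232/55743, Gamma_pqq = 36386/55743, Gamma_qpp = 10688/18581, Gamma_qpq = -35256/18581, Gamma_qqq = 7232/55743
d^2p/dtau^2 = -(Gamma_ppp*(-1/8)^2 + 2*Gamma_ppq*(-1/8)*(3/4) + Gamma_pqq*(3/4)^2) = -42881/111486
d^2q/dtau^2 = -(Gamma_qpp*(-1/8)^2 + 2*Gamma_qpq*(-1/8)*(3/4) + Gamma_qqq*(3/4)^2) = -16267/37162


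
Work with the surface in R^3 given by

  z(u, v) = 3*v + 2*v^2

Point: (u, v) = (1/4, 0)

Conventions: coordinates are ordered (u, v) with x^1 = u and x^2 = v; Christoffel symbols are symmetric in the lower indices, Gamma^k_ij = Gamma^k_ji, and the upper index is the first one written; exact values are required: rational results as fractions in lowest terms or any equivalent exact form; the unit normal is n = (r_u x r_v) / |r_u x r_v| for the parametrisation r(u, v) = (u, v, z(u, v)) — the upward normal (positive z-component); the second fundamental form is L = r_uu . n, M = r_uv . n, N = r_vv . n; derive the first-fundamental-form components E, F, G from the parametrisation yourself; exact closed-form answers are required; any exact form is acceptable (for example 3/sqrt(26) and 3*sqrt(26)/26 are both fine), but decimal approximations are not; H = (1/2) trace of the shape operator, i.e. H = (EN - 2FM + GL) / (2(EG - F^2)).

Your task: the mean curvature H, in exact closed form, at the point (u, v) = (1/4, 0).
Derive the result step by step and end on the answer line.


z_u = 0, z_v = 3, z_uu = 0, z_uv = 0, z_vv = 4
E = 1, F = 0, G = 10; answer radicand W^2 = 10
unnormalised second-form numerators: l = 0, m = 0, n = 4; L = l/sqrt(10), and similarly M = m/sqrt(W^2), N = n/sqrt(W^2)
H = (E*n - 2*F*m + G*l) / (2*(EG - F^2)*sqrt(W^2)); E*n - 2*F*m + G*l = 4, EG - F^2 = 10, so H = (1/5)/sqrt(10)

Answer: H = sqrt(10)/50


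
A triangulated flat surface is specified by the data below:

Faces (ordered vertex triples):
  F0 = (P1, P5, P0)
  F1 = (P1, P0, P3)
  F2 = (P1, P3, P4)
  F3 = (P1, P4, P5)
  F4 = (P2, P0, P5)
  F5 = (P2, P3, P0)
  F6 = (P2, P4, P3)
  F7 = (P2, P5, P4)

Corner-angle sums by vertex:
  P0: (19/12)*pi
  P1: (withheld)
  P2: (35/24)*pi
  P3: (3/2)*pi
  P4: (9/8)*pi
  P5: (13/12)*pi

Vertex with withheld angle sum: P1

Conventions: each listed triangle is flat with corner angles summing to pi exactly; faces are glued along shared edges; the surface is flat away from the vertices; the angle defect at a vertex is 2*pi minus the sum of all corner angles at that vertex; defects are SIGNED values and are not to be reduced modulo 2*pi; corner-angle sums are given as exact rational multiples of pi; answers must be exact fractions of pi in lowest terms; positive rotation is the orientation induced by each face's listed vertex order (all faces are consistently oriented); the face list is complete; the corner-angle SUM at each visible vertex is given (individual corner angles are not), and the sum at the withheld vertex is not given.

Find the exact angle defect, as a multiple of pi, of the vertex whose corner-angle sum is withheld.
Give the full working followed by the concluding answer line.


V = 6, E = 12, F = 8; chi = V - E + F = 2
Gauss-Bonnet: total defect = 2*pi*chi = 4*pi; visible defects sum to (13/4)*pi

Answer: defect(P1) = (3/4)*pi


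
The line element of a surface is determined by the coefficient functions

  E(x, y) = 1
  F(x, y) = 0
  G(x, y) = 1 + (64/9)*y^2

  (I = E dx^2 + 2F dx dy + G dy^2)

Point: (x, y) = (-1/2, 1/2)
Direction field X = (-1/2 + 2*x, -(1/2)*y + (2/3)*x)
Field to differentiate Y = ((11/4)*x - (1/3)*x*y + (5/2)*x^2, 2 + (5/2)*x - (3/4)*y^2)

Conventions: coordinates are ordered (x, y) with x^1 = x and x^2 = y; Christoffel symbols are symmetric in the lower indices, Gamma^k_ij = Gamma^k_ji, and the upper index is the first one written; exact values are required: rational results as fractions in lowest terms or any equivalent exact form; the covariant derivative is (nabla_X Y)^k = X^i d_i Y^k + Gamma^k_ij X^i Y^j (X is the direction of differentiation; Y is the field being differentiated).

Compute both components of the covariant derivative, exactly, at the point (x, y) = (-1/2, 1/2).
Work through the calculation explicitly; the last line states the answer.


E = 1, F = 0, G = 25/9 at the point
E_x = 0, E_y = 0, F_x = 0, F_y = 0, G_x = 0, G_y = 64/9
EG - F^2 = 25/9;  g^inv = (9/25) * [[25/9, 0], [0, 1]]
first-kind symbols [ij,l] = (1/2)(d_i g_jl + d_j g_il - d_l g_ij): [xx,x] = E_x/2 = 0, [xx,y] = F_x - E_y/2 = 0, [xy,x] = E_y/2 = 0, [xy,y] = G_x/2 = 0, [yy,x] = F_y - G_x/2 = 0, [yy,y] = G_y/2 = 32/9
Gamma^x_ij = (G*[ij,x] - F*[ij,y])/(EG - F^2), Gamma^y_ij = (E*[ij,y] - F*[ij,x])/(EG - F^2)
Gamma_xxx = 0, Gamma_xxy = 0, Gamma_xyy = 0, Gamma_yxx = 0, Gamma_yxy = 0, Gamma_yyy = 32/25
X = (-3/2, -7/12), Y = (-2/3, 9/16) at the point

Answer: (nabla_X Y)^x = -2/9, (nabla_X Y)^y = -1493/400


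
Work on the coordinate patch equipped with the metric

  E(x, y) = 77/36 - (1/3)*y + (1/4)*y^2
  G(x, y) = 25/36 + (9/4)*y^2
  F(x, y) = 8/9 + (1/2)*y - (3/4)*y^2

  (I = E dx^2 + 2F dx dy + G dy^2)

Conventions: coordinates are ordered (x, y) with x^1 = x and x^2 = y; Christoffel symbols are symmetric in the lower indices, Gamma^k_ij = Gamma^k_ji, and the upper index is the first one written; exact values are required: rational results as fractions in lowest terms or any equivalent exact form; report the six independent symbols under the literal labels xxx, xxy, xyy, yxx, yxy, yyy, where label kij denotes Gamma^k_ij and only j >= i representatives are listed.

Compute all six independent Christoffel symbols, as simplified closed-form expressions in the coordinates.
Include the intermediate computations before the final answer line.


E = 77/36 - (1/3)*y + (1/4)*y^2; F = 8/9 + (1/2)*y - (3/4)*y^2; G = 25/36 + (9/4)*y^2
Gamma^k_ij = (1/2) g^{kl} (d_i g_jl + d_j g_il - d_l g_ij), with g^inv = (1/(EG-F^2)) [[G, -F], [-F, E]]
first partials: E_x = 0, E_y = -1/3 + (1/2)*y, F_x = 0, F_y = 1/2 - (3/2)*y, G_x = 0, G_y = (9/2)*y
D = EG - F^2 = 901/1296 - (121/108)*y + (437/72)*y^2
expanded: Gamma^x_xx = (G E_x - 2F F_x + F E_y)/(2D), Gamma^x_xy = (G E_y - F G_x)/(2D), Gamma^x_yy = (2G F_y - G G_x - F G_y)/(2D), Gamma^y_xx = (2E F_x - E E_y - F E_x)/(2D), Gamma^y_xy = (E G_x - F E_y)/(2D), Gamma^y_yy = (E G_y - 2F F_y + F G_x)/(2D); substitute and cancel common factors

Answer: Gamma_xxx = (-243*y^3 + 324*y^2 + 180*y - 192)/(7866*y^2 - 1452*y + 901), Gamma_xxy = (729*y^3 - 486*y^2 + 225*y - 150)/(7866*y^2 - 1452*y + 901), Gamma_xyy = (-2187*y^3 - 3942*y + 450)/(7866*y^2 - 1452*y + 901), Gamma_yxx = (-81*y^3 + 162*y^2 - 765*y + 462)/(7866*y^2 - 1452*y + 901), Gamma_yxy = (243*y^3 - 324*y^2 - 180*y + 192)/(7866*y^2 - 1452*y + 901), Gamma_yyy = (-729*y^3 + 486*y^2 + 7641*y - 576)/(7866*y^2 - 1452*y + 901)


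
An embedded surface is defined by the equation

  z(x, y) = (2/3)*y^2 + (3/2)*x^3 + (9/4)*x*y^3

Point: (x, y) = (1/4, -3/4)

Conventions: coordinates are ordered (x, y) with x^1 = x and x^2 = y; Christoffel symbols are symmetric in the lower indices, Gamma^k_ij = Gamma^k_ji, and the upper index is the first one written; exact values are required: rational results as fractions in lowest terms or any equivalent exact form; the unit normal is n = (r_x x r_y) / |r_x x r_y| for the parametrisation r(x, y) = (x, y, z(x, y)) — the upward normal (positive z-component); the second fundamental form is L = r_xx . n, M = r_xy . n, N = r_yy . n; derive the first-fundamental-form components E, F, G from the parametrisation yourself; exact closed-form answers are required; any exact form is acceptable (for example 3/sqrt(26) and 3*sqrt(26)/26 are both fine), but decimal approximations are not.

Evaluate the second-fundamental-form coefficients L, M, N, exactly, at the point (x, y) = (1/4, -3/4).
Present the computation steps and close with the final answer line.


z_x = -171/256, z_y = -13/256, z_xx = 9/4, z_xy = 243/64, z_yy = -115/96
E = 94777/65536, F = 2223/65536, G = 65705/65536; answer radicand W^2 = 47473/32768
unnormalised second-form numerators: l = 9/4, m = 243/64, n = -115/96; L = l/sqrt(47473/32768), and similarly M = m/sqrt(W^2), N = n/sqrt(W^2)

Answer: L = 288*sqrt(94946)/47473, M = 486*sqrt(94946)/47473, N = -460*sqrt(94946)/142419


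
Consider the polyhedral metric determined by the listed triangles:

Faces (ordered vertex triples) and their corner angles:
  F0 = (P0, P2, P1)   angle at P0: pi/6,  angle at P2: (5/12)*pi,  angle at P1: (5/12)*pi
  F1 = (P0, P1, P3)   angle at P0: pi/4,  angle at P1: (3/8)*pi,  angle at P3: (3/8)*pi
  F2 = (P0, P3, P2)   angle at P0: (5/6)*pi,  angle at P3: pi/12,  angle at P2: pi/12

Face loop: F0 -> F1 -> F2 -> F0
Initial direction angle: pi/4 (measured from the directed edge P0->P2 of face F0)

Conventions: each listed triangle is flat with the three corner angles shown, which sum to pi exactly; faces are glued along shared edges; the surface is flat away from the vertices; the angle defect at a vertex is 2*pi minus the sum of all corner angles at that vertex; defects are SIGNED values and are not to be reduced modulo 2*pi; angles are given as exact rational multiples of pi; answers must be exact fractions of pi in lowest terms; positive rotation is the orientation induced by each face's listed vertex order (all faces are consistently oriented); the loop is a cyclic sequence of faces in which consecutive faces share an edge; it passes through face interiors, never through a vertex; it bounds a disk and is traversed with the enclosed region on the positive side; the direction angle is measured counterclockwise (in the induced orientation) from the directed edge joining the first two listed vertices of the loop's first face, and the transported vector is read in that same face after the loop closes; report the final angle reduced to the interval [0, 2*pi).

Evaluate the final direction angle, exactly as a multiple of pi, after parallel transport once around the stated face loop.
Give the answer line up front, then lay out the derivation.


Answer: final direction angle = pi

enclosed vertex P0: corner angles sum to (5/4)*pi, defect = 2*pi - (5/4)*pi = (3/4)*pi
the rotation equals the total enclosed defect, so the final angle is initial + defects (mod 2*pi)
final angle = pi/4 + (3/4)*pi = pi (mod 2*pi)


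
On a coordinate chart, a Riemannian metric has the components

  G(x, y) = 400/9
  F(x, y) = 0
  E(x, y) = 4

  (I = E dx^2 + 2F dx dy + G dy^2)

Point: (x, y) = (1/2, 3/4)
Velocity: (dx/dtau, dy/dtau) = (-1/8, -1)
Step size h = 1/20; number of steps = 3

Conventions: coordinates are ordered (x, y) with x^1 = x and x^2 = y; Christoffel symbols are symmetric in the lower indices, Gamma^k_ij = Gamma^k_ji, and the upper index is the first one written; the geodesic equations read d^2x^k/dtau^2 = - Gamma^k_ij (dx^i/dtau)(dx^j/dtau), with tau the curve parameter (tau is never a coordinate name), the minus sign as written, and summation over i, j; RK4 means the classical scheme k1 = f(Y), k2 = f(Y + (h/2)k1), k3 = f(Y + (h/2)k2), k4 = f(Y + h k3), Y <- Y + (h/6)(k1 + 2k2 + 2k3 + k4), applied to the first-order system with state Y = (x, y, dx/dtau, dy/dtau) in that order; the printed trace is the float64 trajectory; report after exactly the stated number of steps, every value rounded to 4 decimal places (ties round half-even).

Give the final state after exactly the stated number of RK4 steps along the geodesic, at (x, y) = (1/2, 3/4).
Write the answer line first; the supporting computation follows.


Answer: x = 0.4813, y = 0.6000, dx/dtau = -0.1250, dy/dtau = -1.0000

f(Y) = (dx/dtau, dy/dtau, -Gamma^x_ij Y'^i Y'^j, -Gamma^y_ij Y'^i Y'^j) with the Gammas evaluated at the stage position; h = 0.050000; intermediate values shown to 6 dp
step 0: x = 0.5000, y = 0.7500, dx/dtau = -0.1250, dy/dtau = -1.0000
step 1:
  k1: at (x, y) = (0.500000, 0.750000), (dx/dtau, dy/dtau) = (-0.125000, -1.000000); Gamma_xxx = 0.000000, Gamma_xxy = 0.000000, Gamma_xyy = 0.000000, Gamma_yxx = 0.000000, Gamma_yxy = 0.000000, Gamma_yyy = 0.000000; k1 = (-0.125000, -1.000000, 0.000000, 0.000000)
  k2: at (x, y) = (0.496875, 0.725000), (dx/dtau, dy/dtau) = (-0.125000, -1.000000); Gamma_xxx = 0.000000, Gamma_xxy = 0.000000, Gamma_xyy = 0.000000, Gamma_yxx = 0.000000, Gamma_yxy = 0.000000, Gamma_yyy = 0.000000; k2 = (-0.125000, -1.000000, 0.000000, 0.000000)
  k3: at (x, y) = (0.496875, 0.725000), (dx/dtau, dy/dtau) = (-0.125000, -1.000000); Gamma_xxx = 0.000000, Gamma_xxy = 0.000000, Gamma_xyy = 0.000000, Gamma_yxx = 0.000000, Gamma_yxy = 0.000000, Gamma_yyy = 0.000000; k3 = (-0.125000, -1.000000, 0.000000, 0.000000)
  k4: at (x, y) = (0.493750, 0.700000), (dx/dtau, dy/dtau) = (-0.125000, -1.000000); Gamma_xxx = 0.000000, Gamma_xxy = 0.000000, Gamma_xyy = 0.000000, Gamma_yxx = 0.000000, Gamma_yxy = 0.000000, Gamma_yyy = 0.000000; k4 = (-0.125000, -1.000000, 0.000000, 0.000000)
  Y <- Y + (h/6)(k1 + 2k2 + 2k3 + k4): x = 0.4938, y = 0.7000, dx/dtau = -0.1250, dy/dtau = -1.0000
step 2:
  k1: at (x, y) = (0.493750, 0.700000), (dx/dtau, dy/dtau) = (-0.125000, -1.000000); Gamma_xxx = 0.000000, Gamma_xxy = 0.000000, Gamma_xyy = 0.000000, Gamma_yxx = 0.000000, Gamma_yxy = 0.000000, Gamma_yyy = 0.000000; k1 = (-0.125000, -1.000000, 0.000000, 0.000000)
  k2: at (x, y) = (0.490625, 0.675000), (dx/dtau, dy/dtau) = (-0.125000, -1.000000); Gamma_xxx = 0.000000, Gamma_xxy = 0.000000, Gamma_xyy = 0.000000, Gamma_yxx = 0.000000, Gamma_yxy = 0.000000, Gamma_yyy = 0.000000; k2 = (-0.125000, -1.000000, 0.000000, 0.000000)
  k3: at (x, y) = (0.490625, 0.675000), (dx/dtau, dy/dtau) = (-0.125000, -1.000000); Gamma_xxx = 0.000000, Gamma_xxy = 0.000000, Gamma_xyy = 0.000000, Gamma_yxx = 0.000000, Gamma_yxy = 0.000000, Gamma_yyy = 0.000000; k3 = (-0.125000, -1.000000, 0.000000, 0.000000)
  k4: at (x, y) = (0.487500, 0.650000), (dx/dtau, dy/dtau) = (-0.125000, -1.000000); Gamma_xxx = 0.000000, Gamma_xxy = 0.000000, Gamma_xyy = 0.000000, Gamma_yxx = 0.000000, Gamma_yxy = 0.000000, Gamma_yyy = 0.000000; k4 = (-0.125000, -1.000000, 0.000000, 0.000000)
  Y <- Y + (h/6)(k1 + 2k2 + 2k3 + k4): x = 0.4875, y = 0.6500, dx/dtau = -0.1250, dy/dtau = -1.0000
step 3:
  k1: at (x, y) = (0.487500, 0.650000), (dx/dtau, dy/dtau) = (-0.125000, -1.000000); Gamma_xxx = 0.000000, Gamma_xxy = 0.000000, Gamma_xyy = 0.000000, Gamma_yxx = 0.000000, Gamma_yxy = 0.000000, Gamma_yyy = 0.000000; k1 = (-0.125000, -1.000000, 0.000000, 0.000000)
  k2: at (x, y) = (0.484375, 0.625000), (dx/dtau, dy/dtau) = (-0.125000, -1.000000); Gamma_xxx = 0.000000, Gamma_xxy = 0.000000, Gamma_xyy = 0.000000, Gamma_yxx = 0.000000, Gamma_yxy = 0.000000, Gamma_yyy = 0.000000; k2 = (-0.125000, -1.000000, 0.000000, 0.000000)
  k3: at (x, y) = (0.484375, 0.625000), (dx/dtau, dy/dtau) = (-0.125000, -1.000000); Gamma_xxx = 0.000000, Gamma_xxy = 0.000000, Gamma_xyy = 0.000000, Gamma_yxx = 0.000000, Gamma_yxy = 0.000000, Gamma_yyy = 0.000000; k3 = (-0.125000, -1.000000, 0.000000, 0.000000)
  k4: at (x, y) = (0.481250, 0.600000), (dx/dtau, dy/dtau) = (-0.125000, -1.000000); Gamma_xxx = 0.000000, Gamma_xxy = 0.000000, Gamma_xyy = 0.000000, Gamma_yxx = 0.000000, Gamma_yxy = 0.000000, Gamma_yyy = 0.000000; k4 = (-0.125000, -1.000000, 0.000000, 0.000000)
  Y <- Y + (h/6)(k1 + 2k2 + 2k3 + k4): x = 0.4813, y = 0.6000, dx/dtau = -0.1250, dy/dtau = -1.0000


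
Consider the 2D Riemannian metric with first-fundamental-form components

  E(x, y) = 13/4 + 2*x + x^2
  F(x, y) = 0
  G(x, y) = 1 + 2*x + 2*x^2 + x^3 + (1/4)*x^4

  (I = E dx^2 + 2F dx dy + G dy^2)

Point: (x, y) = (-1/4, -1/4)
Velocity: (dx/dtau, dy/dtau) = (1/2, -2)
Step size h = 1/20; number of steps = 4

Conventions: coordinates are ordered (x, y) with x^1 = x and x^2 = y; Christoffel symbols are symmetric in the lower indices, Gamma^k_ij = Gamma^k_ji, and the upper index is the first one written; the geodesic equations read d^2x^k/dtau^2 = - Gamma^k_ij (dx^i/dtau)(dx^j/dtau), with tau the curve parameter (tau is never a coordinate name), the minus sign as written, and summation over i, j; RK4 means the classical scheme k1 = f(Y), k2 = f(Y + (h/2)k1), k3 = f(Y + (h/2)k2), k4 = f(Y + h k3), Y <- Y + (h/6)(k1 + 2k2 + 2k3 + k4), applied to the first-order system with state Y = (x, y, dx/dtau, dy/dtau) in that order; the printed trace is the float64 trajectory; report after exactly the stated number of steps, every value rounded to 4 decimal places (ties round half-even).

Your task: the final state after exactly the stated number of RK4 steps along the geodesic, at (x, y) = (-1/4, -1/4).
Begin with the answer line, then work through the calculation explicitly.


Answer: x = -0.1362, y = -0.6104, dx/dtau = 0.6301, dy/dtau = -1.6014

f(Y) = (dx/dtau, dy/dtau, -Gamma^x_ij Y'^i Y'^j, -Gamma^y_ij Y'^i Y'^j) with the Gammas evaluated at the stage position; h = 0.050000; intermediate values shown to 6 dp
step 0: x = -0.2500, y = -0.2500, dx/dtau = 0.5000, dy/dtau = -2.0000
step 1:
  k1: at (x, y) = (-0.250000, -0.250000), (dx/dtau, dy/dtau) = (0.500000, -2.000000); Gamma_xxx = 0.266667, Gamma_xxy = 0.000000, Gamma_xyy = -0.208333, Gamma_yxx = 0.000000, Gamma_yxy = 0.960000, Gamma_yyy = 0.000000; k1 = (0.500000, -2.000000, 0.766667, 1.920000)
  k2: at (x, y) = (-0.237500, -0.300000), (dx/dtau, dy/dtau) = (0.519167, -1.952000); Gamma_xxx = 0.269301, Gamma_xxy = 0.000000, Gamma_xyy = -0.212937, Gamma_yxx = 0.000000, Gamma_yxy = 0.964332, Gamma_yyy = 0.000000; k2 = (0.519167, -1.952000, 0.738769, 1.954533)
  k3: at (x, y) = (-0.237021, -0.298800), (dx/dtau, dy/dtau) = (0.518469, -1.951137); Gamma_xxx = 0.269400, Gamma_xxy = 0.000000, Gamma_xyy = -0.213114, Gamma_yxx = 0.000000, Gamma_yxy = 0.964492, Gamma_yyy = 0.000000; k3 = (0.518469, -1.951137, 0.738894, 1.951368)
  k4: at (x, y) = (-0.224077, -0.347557), (dx/dtau, dy/dtau) = (0.536945, -1.902432); Gamma_xxx = 0.272057, Gamma_xxy = 0.000000, Gamma_xyy = -0.217926, Gamma_yxx = 0.000000, Gamma_yxy = 0.968659, Gamma_yyy = 0.000000; k4 = (0.536945, -1.902432, 0.710290, 1.978971)
  Y <- Y + (h/6)(k1 + 2k2 + 2k3 + k4): x = -0.2241, y = -0.3476, dx/dtau = 0.5369, dy/dtau = -1.9024
step 2:
  k1: at (x, y) = (-0.224065, -0.347573), (dx/dtau, dy/dtau) = (0.536936, -1.902410); Gamma_xxx = 0.272060, Gamma_xxy = 0.000000, Gamma_xyy = -0.217930, Gamma_yxx = 0.000000, Gamma_yxy = 0.968662, Gamma_yyy = 0.000000; k1 = (0.536936, -1.902410, 0.710290, 1.978923)
  k2: at (x, y) = (-0.210641, -0.395133), (dx/dtau, dy/dtau) = (0.554693, -1.852937); Gamma_xxx = 0.274742, Gamma_xxy = 0.000000, Gamma_xyy = -0.222965, Gamma_yxx = 0.000000, Gamma_yxy = 0.972663, Gamma_yyy = 0.000000; k2 = (0.554693, -1.852937, 0.680990, 1.999428)
  k3: at (x, y) = (-0.210198, -0.393896), (dx/dtau, dy/dtau) = (0.553960, -1.852425); Gamma_xxx = 0.274830, Gamma_xxy = 0.000000, Gamma_xyy = -0.223133, Gamma_yxx = 0.000000, Gamma_yxy = 0.972790, Gamma_yyy = 0.000000; k3 = (0.553960, -1.852425, 0.681337, 1.996496)
  k4: at (x, y) = (-0.196367, -0.440194), (dx/dtau, dy/dtau) = (0.571003, -1.802585); Gamma_xxx = 0.277514, Gamma_xxy = 0.000000, Gamma_xyy = -0.228370, Gamma_yxx = 0.000000, Gamma_yxy = 0.976571, Gamma_yyy = 0.000000; k4 = (0.571003, -1.802585, 0.651565, 2.010332)
  Y <- Y + (h/6)(k1 + 2k2 + 2k3 + k4): x = -0.1964, y = -0.4402, dx/dtau = 0.5710, dy/dtau = -1.8026
step 3:
  k1: at (x, y) = (-0.196354, -0.440204), (dx/dtau, dy/dtau) = (0.570990, -1.802568); Gamma_xxx = 0.277517, Gamma_xxy = 0.000000, Gamma_xyy = -0.228375, Gamma_yxx = 0.000000, Gamma_yxy = 0.976574, Gamma_yyy = 0.000000; k1 = (0.570990, -1.802568, 0.651568, 2.010274)
  k2: at (x, y) = (-0.182080, -0.485268), (dx/dtau, dy/dtau) = (0.587279, -1.752311); Gamma_xxx = 0.280206, Gamma_xxy = 0.000000, Gamma_xyy = -0.233831, Gamma_yxx = 0.000000, Gamma_yxy = 0.980136, Gamma_yyy = 0.000000; k2 = (0.587279, -1.752311, 0.621358, 2.017307)
  k3: at (x, y) = (-0.181673, -0.484011), (dx/dtau, dy/dtau) = (0.586524, -1.752135); Gamma_xxx = 0.280282, Gamma_xxy = 0.000000, Gamma_xyy = -0.233988, Gamma_yxx = 0.000000, Gamma_yxy = 0.980233, Gamma_yyy = 0.000000; k3 = (0.586524, -1.752135, 0.621917, 2.014709)
  k4: at (x, y) = (-0.167028, -0.527810), (dx/dtau, dy/dtau) = (0.602086, -1.701832); Gamma_xxx = 0.282954, Gamma_xxy = 0.000000, Gamma_xyy = -0.239640, Gamma_yxx = 0.000000, Gamma_yxy = 0.983529, Gamma_yyy = 0.000000; k4 = (0.602086, -1.701832, 0.591479, 2.015545)
  Y <- Y + (h/6)(k1 + 2k2 + 2k3 + k4): x = -0.1670, y = -0.5278, dx/dtau = 0.6021, dy/dtau = -1.7018
step 4:
  k1: at (x, y) = (-0.167015, -0.527814), (dx/dtau, dy/dtau) = (0.602070, -1.701819); Gamma_xxx = 0.282956, Gamma_xxy = 0.000000, Gamma_xyy = -0.239645, Gamma_yxx = 0.000000, Gamma_yxy = 0.983532, Gamma_yyy = 0.000000; k1 = (0.602070, -1.701819, 0.591487, 2.015482)
  k2: at (x, y) = (-0.151964, -0.570360), (dx/dtau, dy/dtau) = (0.616857, -1.651432); Gamma_xxx = 0.285614, Gamma_xxy = 0.000000, Gamma_xyy = -0.245509, Gamma_yxx = 0.000000, Gamma_yxy = 0.986567, Gamma_yyy = 0.000000; k2 = (0.616857, -1.651432, 0.560879, 2.010027)
  k3: at (x, y) = (-0.151594, -0.569100), (dx/dtau, dy/dtau) = (0.616092, -1.651568); Gamma_xxx = 0.285679, Gamma_xxy = 0.000000, Gamma_xyy = -0.245654, Gamma_yxx = 0.000000, Gamma_yxy = 0.986637, Gamma_yyy = 0.000000; k3 = (0.616092, -1.651568, 0.561630, 2.007842)
  k4: at (x, y) = (-0.136211, -0.610393), (dx/dtau, dy/dtau) = (0.630151, -1.601427); Gamma_xxx = 0.288301, Gamma_xxy = 0.000000, Gamma_xyy = -0.251706, Gamma_yxx = 0.000000, Gamma_yxy = 0.989375, Gamma_yyy = 0.000000; k4 = (0.630151, -1.601427, 0.531036, 1.996838)
  Y <- Y + (h/6)(k1 + 2k2 + 2k3 + k4): x = -0.1362, y = -0.6104, dx/dtau = 0.6301, dy/dtau = -1.6014
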